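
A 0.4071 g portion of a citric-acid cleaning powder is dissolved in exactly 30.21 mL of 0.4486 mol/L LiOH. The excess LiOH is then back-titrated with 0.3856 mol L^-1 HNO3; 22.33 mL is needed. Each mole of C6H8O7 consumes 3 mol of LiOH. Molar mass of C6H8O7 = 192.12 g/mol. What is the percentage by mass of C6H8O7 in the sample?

Total n(LiOH) added = 0.4486 x 0.03021 = 0.01355 mol.
n(HNO3) used = 0.3856 x 0.02233 = 0.008610 mol, which equals the excess n(LiOH).
So n(LiOH) consumed by the sample = 0.01355 - 0.008610 = 0.004942 mol.
n(C6H8O7) = 0.004942 / 3 = 0.001647 mol.
mass C6H8O7 = 0.001647 x 192.12 = 0.3165 g, so %C6H8O7 = 0.3165/0.4071 x 100 = 77.7%.

77.7%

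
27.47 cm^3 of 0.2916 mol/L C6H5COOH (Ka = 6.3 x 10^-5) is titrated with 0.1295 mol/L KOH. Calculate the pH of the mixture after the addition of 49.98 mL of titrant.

4.82

Initial n(C6H5COOH) = 0.2916 x 0.02747 = 0.008010 mol.
n(KOH) added = 0.1295 x 0.04998 = 0.006472 mol, converting that many moles of C6H5COOH to C6H5COO-.
Remaining n(C6H5COOH) = 0.001538 mol; n(C6H5COO-) = 0.006472 mol.
By Henderson-Hasselbalch, pH = pKa + log([A^-]/[HA]) = 4.20 + log(0.006472/0.001538) = 4.20 + (+0.62) = 4.82.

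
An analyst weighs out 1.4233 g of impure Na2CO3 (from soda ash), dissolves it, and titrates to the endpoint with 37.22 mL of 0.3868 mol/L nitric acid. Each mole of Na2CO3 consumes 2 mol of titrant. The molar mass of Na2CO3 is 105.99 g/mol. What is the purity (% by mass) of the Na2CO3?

53.6%

n(HNO3) = 0.3868 x 0.03722 = 0.01440 mol.
n(Na2CO3) = 0.01440 / 2 = 0.007198 mol.
mass of Na2CO3 = 0.007198 x 105.99 = 0.7630 g.
% purity = 0.7630 / 1.4233 x 100 = 53.6%.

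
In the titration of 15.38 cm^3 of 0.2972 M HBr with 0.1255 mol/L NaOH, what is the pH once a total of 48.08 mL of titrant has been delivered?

12.36

n(acid) = 0.2972 x 0.01538 = 0.004571 mol; n(NaOH) added = 0.1255 x 0.04808 = 0.006034 mol.
Base is in excess by 0.006034 - 0.004571 = 0.001463 mol in a total volume of 0.06346 L.
[OH^-] = 0.001463/0.06346 = 0.02306 M, so pOH = 1.64 and pH = 14.00 - 1.64 = 12.36.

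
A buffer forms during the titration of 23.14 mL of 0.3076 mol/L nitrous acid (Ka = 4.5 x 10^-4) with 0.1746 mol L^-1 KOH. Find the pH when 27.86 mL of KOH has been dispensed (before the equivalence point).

3.68

Initial n(HNO2) = 0.3076 x 0.02314 = 0.007118 mol.
n(KOH) added = 0.1746 x 0.02786 = 0.004864 mol, converting that many moles of HNO2 to NO2-.
Remaining n(HNO2) = 0.002254 mol; n(NO2-) = 0.004864 mol.
By Henderson-Hasselbalch, pH = pKa + log([A^-]/[HA]) = 3.35 + log(0.004864/0.002254) = 3.35 + (+0.33) = 3.68.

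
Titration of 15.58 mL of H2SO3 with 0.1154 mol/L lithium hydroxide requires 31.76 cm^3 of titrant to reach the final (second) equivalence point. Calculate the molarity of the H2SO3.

n(LiOH) = 0.1154 x 0.03176 = 0.003665 mol.
At the final (second) equivalence point, 2 mol OH^- react per mol H2SO3, so n(H2SO3) = 0.003665 / 2 = 0.001833 mol.
[H2SO3] = 0.001833 / 0.01558 L = 0.118 M.

0.118 M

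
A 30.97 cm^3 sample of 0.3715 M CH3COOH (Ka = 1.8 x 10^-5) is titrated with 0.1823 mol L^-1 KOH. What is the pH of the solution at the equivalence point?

n(CH3COOH) = 0.3715 x 0.03097 = 0.01151 mol; V(KOH) at equivalence = 0.01151/0.1823 = 0.06311 L.
At equivalence all the acid is converted to CH3COO-; total volume = 0.03097 + 0.06311 = 0.09408 L, so [CH3COO-] = 0.01151/0.09408 = 0.1223 M.
Kb = Kw/Ka = 1.0e-14 / 1.8 x 10^-5 = 5.56e-10.
[OH^-] = sqrt(Kb x [CH3COO-]) = sqrt(5.56e-10 x 0.1223) = 8.24e-6 M.
pOH = 5.08, so pH = 14.00 - 5.08 = 8.92.

8.92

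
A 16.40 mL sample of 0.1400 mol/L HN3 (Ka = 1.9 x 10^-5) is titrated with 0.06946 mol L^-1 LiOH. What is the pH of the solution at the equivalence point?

8.69

n(HN3) = 0.1400 x 0.01640 = 0.002296 mol; V(LiOH) at equivalence = 0.002296/0.06946 = 0.03305 L.
At equivalence all the acid is converted to N3-; total volume = 0.01640 + 0.03305 = 0.04945 L, so [N3-] = 0.002296/0.04945 = 0.04643 M.
Kb = Kw/Ka = 1.0e-14 / 1.9 x 10^-5 = 5.26e-10.
[OH^-] = sqrt(Kb x [N3-]) = sqrt(5.26e-10 x 0.04643) = 4.94e-6 M.
pOH = 5.31, so pH = 14.00 - 5.31 = 8.69.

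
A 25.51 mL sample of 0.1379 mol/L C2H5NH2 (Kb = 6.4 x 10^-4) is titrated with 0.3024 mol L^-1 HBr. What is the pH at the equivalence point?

5.91

n(C2H5NH2) = 0.1379 x 0.02551 = 0.003518 mol; V(HBr) at equivalence = 0.003518/0.3024 = 0.01163 L.
At equivalence the base is fully converted to C2H5NH3+; total volume = 0.03714 L, so [C2H5NH3+] = 0.003518/0.03714 = 0.09471 M.
Ka(C2H5NH3+) = Kw/Kb = 1.0e-14 / 6.4 x 10^-4 = 1.56e-11.
[H^+] = sqrt(Ka x [C2H5NH3+]) = sqrt(1.56e-11 x 0.09471) = 1.22e-6 M.
pH = -log(1.22e-6) = 5.91.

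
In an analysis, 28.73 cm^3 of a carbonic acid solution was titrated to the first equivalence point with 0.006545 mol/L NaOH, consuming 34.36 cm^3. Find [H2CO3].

0.00783 M

n(NaOH) = 0.006545 x 0.03436 = 0.0002249 mol.
At the first equivalence point, 1 mol OH^- react per mol H2CO3, so n(H2CO3) = 0.0002249 / 1 = 0.0002249 mol.
[H2CO3] = 0.0002249 / 0.02873 L = 0.00783 M.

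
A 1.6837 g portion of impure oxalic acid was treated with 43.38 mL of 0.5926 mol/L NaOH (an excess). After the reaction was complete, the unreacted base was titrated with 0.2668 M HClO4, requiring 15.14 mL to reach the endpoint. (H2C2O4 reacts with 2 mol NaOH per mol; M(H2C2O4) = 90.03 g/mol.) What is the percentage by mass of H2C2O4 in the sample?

57.9%

Total n(NaOH) added = 0.5926 x 0.04338 = 0.02571 mol.
n(HClO4) used = 0.2668 x 0.01514 = 0.004039 mol, which equals the excess n(NaOH).
So n(NaOH) consumed by the sample = 0.02571 - 0.004039 = 0.02167 mol.
n(H2C2O4) = 0.02167 / 2 = 0.01083 mol.
mass H2C2O4 = 0.01083 x 90.03 = 0.9754 g, so %H2C2O4 = 0.9754/1.6837 x 100 = 57.9%.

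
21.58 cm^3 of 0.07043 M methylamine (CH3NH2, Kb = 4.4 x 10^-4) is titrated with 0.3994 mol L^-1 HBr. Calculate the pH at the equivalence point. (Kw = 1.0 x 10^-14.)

n(CH3NH2) = 0.07043 x 0.02158 = 0.001520 mol; V(HBr) at equivalence = 0.001520/0.3994 = 0.003805 L.
At equivalence the base is fully converted to CH3NH3+; total volume = 0.02539 L, so [CH3NH3+] = 0.001520/0.02539 = 0.05987 M.
Ka(CH3NH3+) = Kw/Kb = 1.0e-14 / 4.4 x 10^-4 = 2.27e-11.
[H^+] = sqrt(Ka x [CH3NH3+]) = sqrt(2.27e-11 x 0.05987) = 1.17e-6 M.
pH = -log(1.17e-6) = 5.93.

5.93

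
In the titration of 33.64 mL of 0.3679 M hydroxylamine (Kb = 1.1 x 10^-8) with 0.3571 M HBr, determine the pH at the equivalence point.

3.39

n(NH2OH) = 0.3679 x 0.03364 = 0.01238 mol; V(HBr) at equivalence = 0.01238/0.3571 = 0.03466 L.
At equivalence the base is fully converted to NH3OH+; total volume = 0.06830 L, so [NH3OH+] = 0.01238/0.06830 = 0.1812 M.
Ka(NH3OH+) = Kw/Kb = 1.0e-14 / 1.1 x 10^-8 = 9.09e-7.
[H^+] = sqrt(Ka x [NH3OH+]) = sqrt(9.09e-7 x 0.1812) = 0.000406 M.
pH = -log(0.000406) = 3.39.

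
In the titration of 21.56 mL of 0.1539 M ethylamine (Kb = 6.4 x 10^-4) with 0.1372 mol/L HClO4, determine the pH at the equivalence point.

5.97

n(C2H5NH2) = 0.1539 x 0.02156 = 0.003318 mol; V(HClO4) at equivalence = 0.003318/0.1372 = 0.02418 L.
At equivalence the base is fully converted to C2H5NH3+; total volume = 0.04574 L, so [C2H5NH3+] = 0.003318/0.04574 = 0.07254 M.
Ka(C2H5NH3+) = Kw/Kb = 1.0e-14 / 6.4 x 10^-4 = 1.56e-11.
[H^+] = sqrt(Ka x [C2H5NH3+]) = sqrt(1.56e-11 x 0.07254) = 1.06e-6 M.
pH = -log(1.06e-6) = 5.97.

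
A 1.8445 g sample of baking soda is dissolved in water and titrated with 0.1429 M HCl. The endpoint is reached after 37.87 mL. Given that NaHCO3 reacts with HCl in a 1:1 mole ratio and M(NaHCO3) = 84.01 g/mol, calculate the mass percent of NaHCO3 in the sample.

n(HCl) = 0.1429 x 0.03787 = 0.005412 mol.
n(NaHCO3) = 0.005412 / 1 = 0.005412 mol.
mass of NaHCO3 = 0.005412 x 84.01 = 0.4546 g.
% purity = 0.4546 / 1.8445 x 100 = 24.6%.

24.6%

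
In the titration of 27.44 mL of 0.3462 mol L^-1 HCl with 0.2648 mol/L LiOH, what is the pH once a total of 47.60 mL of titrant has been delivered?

n(acid) = 0.3462 x 0.02744 = 0.009500 mol; n(LiOH) added = 0.2648 x 0.04760 = 0.01260 mol.
Base is in excess by 0.01260 - 0.009500 = 0.003105 mol in a total volume of 0.07504 L.
[OH^-] = 0.003105/0.07504 = 0.04137 M, so pOH = 1.38 and pH = 14.00 - 1.38 = 12.62.

12.62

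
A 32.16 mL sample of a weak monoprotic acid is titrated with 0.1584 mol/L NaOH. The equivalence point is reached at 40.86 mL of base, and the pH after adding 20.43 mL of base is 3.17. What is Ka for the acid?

20.43 mL is half of the equivalence volume, so this is the half-equivalence point where [HA] = [A^-].
At half-equivalence pH = pKa, so pKa = 3.17.
Ka = 10^(-3.17) = 6.8 x 10^-4.

6.8 x 10^-4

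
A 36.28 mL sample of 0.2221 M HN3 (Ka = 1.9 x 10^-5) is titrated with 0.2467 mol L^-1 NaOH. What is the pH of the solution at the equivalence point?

8.89

n(HN3) = 0.2221 x 0.03628 = 0.008058 mol; V(NaOH) at equivalence = 0.008058/0.2467 = 0.03266 L.
At equivalence all the acid is converted to N3-; total volume = 0.03628 + 0.03266 = 0.06894 L, so [N3-] = 0.008058/0.06894 = 0.1169 M.
Kb = Kw/Ka = 1.0e-14 / 1.9 x 10^-5 = 5.26e-10.
[OH^-] = sqrt(Kb x [N3-]) = sqrt(5.26e-10 x 0.1169) = 7.84e-6 M.
pOH = 5.11, so pH = 14.00 - 5.11 = 8.89.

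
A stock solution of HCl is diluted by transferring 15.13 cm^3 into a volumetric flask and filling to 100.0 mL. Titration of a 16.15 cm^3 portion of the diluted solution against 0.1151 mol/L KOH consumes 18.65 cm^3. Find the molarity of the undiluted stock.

n(KOH) = 0.1151 x 0.01865 = 0.002147 mol.
n(HCl) in the aliquot = 0.002147 mol.
[diluted HCl] = 0.002147 / 0.01615 = 0.1329 M.
Dilution factor = 100.0/15.13 = 6.609, so [stock] = 0.1329 x 6.609 = 0.879 M.

0.879 M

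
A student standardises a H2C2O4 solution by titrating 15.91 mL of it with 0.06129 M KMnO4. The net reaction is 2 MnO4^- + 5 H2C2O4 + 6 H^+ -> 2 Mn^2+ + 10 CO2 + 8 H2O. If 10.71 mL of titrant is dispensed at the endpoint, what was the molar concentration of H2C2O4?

0.103 M

n(KMnO4) = 0.06129 x 0.01071 = 0.0006564 mol.
From the balanced equation, 2 mol KMnO4 reacts with 5 mol H2C2O4, so n(H2C2O4) = 0.0006564 x 5/2 = 0.001641 mol.
[H2C2O4] = 0.001641 / 0.01591 L = 0.103 M.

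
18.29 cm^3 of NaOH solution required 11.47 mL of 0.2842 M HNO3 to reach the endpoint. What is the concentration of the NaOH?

0.178 M

n(HNO3) delivered = 0.2842 x 0.01147 = 0.003260 mol.
For a 1:1 reaction, n(NaOH) = 0.003260 mol.
[NaOH] = 0.003260 mol / 0.01829 L = 0.178 M.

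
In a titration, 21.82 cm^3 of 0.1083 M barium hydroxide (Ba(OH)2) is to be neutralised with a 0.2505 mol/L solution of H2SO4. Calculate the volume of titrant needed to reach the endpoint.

9.43 mL

n(Ba(OH)2) = 0.1083 mol/L x 0.02182 L = 0.002363 mol.
At equivalence n(H2SO4) = n(Ba(OH)2) = 0.002363 mol.
V(H2SO4) = 0.002363 / 0.2505 = 0.009434 L = 9.43 mL.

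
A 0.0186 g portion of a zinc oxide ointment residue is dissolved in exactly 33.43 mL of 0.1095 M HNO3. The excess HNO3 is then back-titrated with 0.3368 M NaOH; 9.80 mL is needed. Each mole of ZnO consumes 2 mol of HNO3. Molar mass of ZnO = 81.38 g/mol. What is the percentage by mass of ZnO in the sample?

78.7%

Total n(HNO3) added = 0.1095 x 0.03343 = 0.003661 mol.
n(NaOH) used = 0.3368 x 0.009800 = 0.003301 mol, which equals the excess n(HNO3).
So n(HNO3) consumed by the sample = 0.003661 - 0.003301 = 0.0003599 mol.
n(ZnO) = 0.0003599 / 2 = 0.0001800 mol.
mass ZnO = 0.0001800 x 81.38 = 0.01465 g, so %ZnO = 0.01465/0.0186 x 100 = 78.7%.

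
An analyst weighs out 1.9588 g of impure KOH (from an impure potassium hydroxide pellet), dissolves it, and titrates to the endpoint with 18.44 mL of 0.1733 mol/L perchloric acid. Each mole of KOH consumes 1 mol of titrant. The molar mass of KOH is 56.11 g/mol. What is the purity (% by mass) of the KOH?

9.15%

n(HClO4) = 0.1733 x 0.01844 = 0.003196 mol.
n(KOH) = 0.003196 / 1 = 0.003196 mol.
mass of KOH = 0.003196 x 56.11 = 0.1793 g.
% purity = 0.1793 / 1.9588 x 100 = 9.15%.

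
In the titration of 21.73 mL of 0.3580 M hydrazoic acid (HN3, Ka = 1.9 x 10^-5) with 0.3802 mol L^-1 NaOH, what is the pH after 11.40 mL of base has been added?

4.82

Initial n(HN3) = 0.3580 x 0.02173 = 0.007779 mol.
n(NaOH) added = 0.3802 x 0.01140 = 0.004334 mol, converting that many moles of HN3 to N3-.
Remaining n(HN3) = 0.003445 mol; n(N3-) = 0.004334 mol.
By Henderson-Hasselbalch, pH = pKa + log([A^-]/[HA]) = 4.72 + log(0.004334/0.003445) = 4.72 + (+0.10) = 4.82.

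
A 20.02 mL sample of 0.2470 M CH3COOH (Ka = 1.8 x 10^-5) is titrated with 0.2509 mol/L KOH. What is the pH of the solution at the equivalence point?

8.92

n(CH3COOH) = 0.2470 x 0.02002 = 0.004945 mol; V(KOH) at equivalence = 0.004945/0.2509 = 0.01971 L.
At equivalence all the acid is converted to CH3COO-; total volume = 0.02002 + 0.01971 = 0.03973 L, so [CH3COO-] = 0.004945/0.03973 = 0.1245 M.
Kb = Kw/Ka = 1.0e-14 / 1.8 x 10^-5 = 5.56e-10.
[OH^-] = sqrt(Kb x [CH3COO-]) = sqrt(5.56e-10 x 0.1245) = 8.32e-6 M.
pOH = 5.08, so pH = 14.00 - 5.08 = 8.92.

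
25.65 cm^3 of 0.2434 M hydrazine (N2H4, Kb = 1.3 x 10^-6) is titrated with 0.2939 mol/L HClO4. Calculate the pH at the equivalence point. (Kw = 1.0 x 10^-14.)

n(N2H4) = 0.2434 x 0.02565 = 0.006243 mol; V(HClO4) at equivalence = 0.006243/0.2939 = 0.02124 L.
At equivalence the base is fully converted to N2H5+; total volume = 0.04689 L, so [N2H5+] = 0.006243/0.04689 = 0.1331 M.
Ka(N2H5+) = Kw/Kb = 1.0e-14 / 1.3 x 10^-6 = 7.69e-9.
[H^+] = sqrt(Ka x [N2H5+]) = sqrt(7.69e-9 x 0.1331) = 3.20e-5 M.
pH = -log(3.20e-5) = 4.49.

4.49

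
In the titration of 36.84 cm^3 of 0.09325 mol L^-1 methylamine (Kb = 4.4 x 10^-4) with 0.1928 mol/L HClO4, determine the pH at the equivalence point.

n(CH3NH2) = 0.09325 x 0.03684 = 0.003435 mol; V(HClO4) at equivalence = 0.003435/0.1928 = 0.01782 L.
At equivalence the base is fully converted to CH3NH3+; total volume = 0.05466 L, so [CH3NH3+] = 0.003435/0.05466 = 0.06285 M.
Ka(CH3NH3+) = Kw/Kb = 1.0e-14 / 4.4 x 10^-4 = 2.27e-11.
[H^+] = sqrt(Ka x [CH3NH3+]) = sqrt(2.27e-11 x 0.06285) = 1.20e-6 M.
pH = -log(1.20e-6) = 5.92.

5.92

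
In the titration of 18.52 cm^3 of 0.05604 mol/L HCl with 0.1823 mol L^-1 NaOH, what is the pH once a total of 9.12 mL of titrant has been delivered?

n(acid) = 0.05604 x 0.01852 = 0.001038 mol; n(NaOH) added = 0.1823 x 0.009120 = 0.001663 mol.
Base is in excess by 0.001663 - 0.001038 = 0.0006247 mol in a total volume of 0.02764 L.
[OH^-] = 0.0006247/0.02764 = 0.02260 M, so pOH = 1.65 and pH = 14.00 - 1.65 = 12.35.

12.35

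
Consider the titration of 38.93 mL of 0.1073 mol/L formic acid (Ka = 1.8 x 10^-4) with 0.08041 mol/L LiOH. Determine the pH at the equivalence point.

n(HCOOH) = 0.1073 x 0.03893 = 0.004177 mol; V(LiOH) at equivalence = 0.004177/0.08041 = 0.05195 L.
At equivalence all the acid is converted to HCOO-; total volume = 0.03893 + 0.05195 = 0.09088 L, so [HCOO-] = 0.004177/0.09088 = 0.04596 M.
Kb = Kw/Ka = 1.0e-14 / 1.8 x 10^-4 = 5.56e-11.
[OH^-] = sqrt(Kb x [HCOO-]) = sqrt(5.56e-11 x 0.04596) = 1.60e-6 M.
pOH = 5.80, so pH = 14.00 - 5.80 = 8.20.

8.20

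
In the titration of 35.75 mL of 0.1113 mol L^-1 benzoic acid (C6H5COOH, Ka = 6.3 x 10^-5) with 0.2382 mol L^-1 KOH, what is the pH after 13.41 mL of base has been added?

4.81

Initial n(C6H5COOH) = 0.1113 x 0.03575 = 0.003979 mol.
n(KOH) added = 0.2382 x 0.01341 = 0.003194 mol, converting that many moles of C6H5COOH to C6H5COO-.
Remaining n(C6H5COOH) = 0.0007847 mol; n(C6H5COO-) = 0.003194 mol.
By Henderson-Hasselbalch, pH = pKa + log([A^-]/[HA]) = 4.20 + log(0.003194/0.0007847) = 4.20 + (+0.61) = 4.81.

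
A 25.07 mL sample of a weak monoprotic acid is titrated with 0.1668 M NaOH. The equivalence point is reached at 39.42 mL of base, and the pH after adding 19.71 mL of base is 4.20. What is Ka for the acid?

6.3 x 10^-5

19.71 mL is half of the equivalence volume, so this is the half-equivalence point where [HA] = [A^-].
At half-equivalence pH = pKa, so pKa = 4.20.
Ka = 10^(-4.20) = 6.3 x 10^-5.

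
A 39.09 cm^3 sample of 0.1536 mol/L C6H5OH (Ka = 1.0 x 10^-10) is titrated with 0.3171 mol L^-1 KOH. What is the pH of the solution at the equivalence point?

n(C6H5OH) = 0.1536 x 0.03909 = 0.006004 mol; V(KOH) at equivalence = 0.006004/0.3171 = 0.01893 L.
At equivalence all the acid is converted to C6H5O-; total volume = 0.03909 + 0.01893 = 0.05802 L, so [C6H5O-] = 0.006004/0.05802 = 0.1035 M.
Kb = Kw/Ka = 1.0e-14 / 1.0 x 10^-10 = 0.000100.
[OH^-] = sqrt(Kb x [C6H5O-]) = sqrt(0.000100 x 0.1035) = 0.00322 M.
pOH = 2.49, so pH = 14.00 - 2.49 = 11.51.

11.51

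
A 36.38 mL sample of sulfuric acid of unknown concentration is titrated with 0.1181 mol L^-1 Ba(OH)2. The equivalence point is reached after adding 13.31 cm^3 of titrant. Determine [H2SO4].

n(Ba(OH)2) delivered = 0.1181 x 0.01331 = 0.001572 mol.
For a 1:1 reaction, n(H2SO4) = 0.001572 mol.
[H2SO4] = 0.001572 mol / 0.03638 L = 0.0432 M.

0.0432 M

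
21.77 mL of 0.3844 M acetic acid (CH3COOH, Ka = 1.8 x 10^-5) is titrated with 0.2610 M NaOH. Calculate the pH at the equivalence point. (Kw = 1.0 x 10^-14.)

8.97

n(CH3COOH) = 0.3844 x 0.02177 = 0.008368 mol; V(NaOH) at equivalence = 0.008368/0.2610 = 0.03206 L.
At equivalence all the acid is converted to CH3COO-; total volume = 0.02177 + 0.03206 = 0.05383 L, so [CH3COO-] = 0.008368/0.05383 = 0.1555 M.
Kb = Kw/Ka = 1.0e-14 / 1.8 x 10^-5 = 5.56e-10.
[OH^-] = sqrt(Kb x [CH3COO-]) = sqrt(5.56e-10 x 0.1555) = 9.29e-6 M.
pOH = 5.03, so pH = 14.00 - 5.03 = 8.97.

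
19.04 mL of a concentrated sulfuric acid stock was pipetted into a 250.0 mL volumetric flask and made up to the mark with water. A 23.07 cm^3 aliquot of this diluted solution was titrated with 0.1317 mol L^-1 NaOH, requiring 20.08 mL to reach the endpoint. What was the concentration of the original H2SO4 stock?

n(NaOH) = 0.1317 x 0.02008 = 0.002645 mol.
n(H2SO4) in the aliquot = 0.002645 x 1/2 = 0.001322 mol.
[diluted H2SO4] = 0.001322 / 0.02307 = 0.05732 M.
Dilution factor = 250.0/19.04 = 13.13, so [stock] = 0.05732 x 13.13 = 0.753 M.

0.753 M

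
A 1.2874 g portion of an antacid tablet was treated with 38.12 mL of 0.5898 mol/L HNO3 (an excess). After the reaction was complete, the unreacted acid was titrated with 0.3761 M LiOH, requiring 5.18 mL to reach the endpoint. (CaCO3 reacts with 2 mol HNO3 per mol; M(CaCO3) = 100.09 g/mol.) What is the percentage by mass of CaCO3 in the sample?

79.8%

Total n(HNO3) added = 0.5898 x 0.03812 = 0.02248 mol.
n(LiOH) used = 0.3761 x 0.005180 = 0.001948 mol, which equals the excess n(HNO3).
So n(HNO3) consumed by the sample = 0.02248 - 0.001948 = 0.02053 mol.
n(CaCO3) = 0.02053 / 2 = 0.01027 mol.
mass CaCO3 = 0.01027 x 100.09 = 1.028 g, so %CaCO3 = 1.028/1.2874 x 100 = 79.8%.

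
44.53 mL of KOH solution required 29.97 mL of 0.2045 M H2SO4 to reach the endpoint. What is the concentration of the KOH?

0.275 M

n(H2SO4) delivered = 0.2045 x 0.02997 = 0.006129 mol.
The reaction is 2 KOH + 1 H2SO4, so n(KOH) = 0.006129 x 2/1 = 0.01226 mol.
[KOH] = 0.01226 mol / 0.04453 L = 0.275 M.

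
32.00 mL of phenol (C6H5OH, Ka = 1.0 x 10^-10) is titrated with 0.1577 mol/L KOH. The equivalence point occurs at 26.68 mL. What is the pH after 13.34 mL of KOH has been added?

10.00

13.34 mL is exactly half the equivalence volume (26.68/2), i.e. the half-equivalence point.
There, n(HA) = n(A^-), so pH = pKa = -log(1.0 x 10^-10) = 10.00.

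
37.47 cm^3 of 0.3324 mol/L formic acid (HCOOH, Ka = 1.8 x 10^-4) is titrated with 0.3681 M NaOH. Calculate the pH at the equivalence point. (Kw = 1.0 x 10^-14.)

n(HCOOH) = 0.3324 x 0.03747 = 0.01246 mol; V(NaOH) at equivalence = 0.01246/0.3681 = 0.03384 L.
At equivalence all the acid is converted to HCOO-; total volume = 0.03747 + 0.03384 = 0.07131 L, so [HCOO-] = 0.01246/0.07131 = 0.1747 M.
Kb = Kw/Ka = 1.0e-14 / 1.8 x 10^-4 = 5.56e-11.
[OH^-] = sqrt(Kb x [HCOO-]) = sqrt(5.56e-11 x 0.1747) = 3.12e-6 M.
pOH = 5.51, so pH = 14.00 - 5.51 = 8.49.

8.49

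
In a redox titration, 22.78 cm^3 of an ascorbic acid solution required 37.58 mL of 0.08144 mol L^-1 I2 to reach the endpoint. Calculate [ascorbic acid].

n(I2) = 0.08144 x 0.03758 = 0.003061 mol.
From the balanced equation, 1 mol I2 reacts with 1 mol ascorbic acid, so n(ascorbic acid) = 0.003061 x 1/1 = 0.003061 mol.
[ascorbic acid] = 0.003061 / 0.02278 L = 0.134 M.

0.134 M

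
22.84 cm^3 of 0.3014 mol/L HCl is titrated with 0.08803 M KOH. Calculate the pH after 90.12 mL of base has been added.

11.97

n(acid) = 0.3014 x 0.02284 = 0.006884 mol; n(KOH) added = 0.08803 x 0.09012 = 0.007933 mol.
Base is in excess by 0.007933 - 0.006884 = 0.001049 mol in a total volume of 0.1130 L.
[OH^-] = 0.001049/0.1130 = 0.009289 M, so pOH = 2.03 and pH = 14.00 - 2.03 = 11.97.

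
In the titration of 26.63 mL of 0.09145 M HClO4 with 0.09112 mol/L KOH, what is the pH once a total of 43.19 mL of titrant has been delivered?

n(acid) = 0.09145 x 0.02663 = 0.002435 mol; n(KOH) added = 0.09112 x 0.04319 = 0.003935 mol.
Base is in excess by 0.003935 - 0.002435 = 0.001500 mol in a total volume of 0.06982 L.
[OH^-] = 0.001500/0.06982 = 0.02149 M, so pOH = 1.67 and pH = 14.00 - 1.67 = 12.33.

12.33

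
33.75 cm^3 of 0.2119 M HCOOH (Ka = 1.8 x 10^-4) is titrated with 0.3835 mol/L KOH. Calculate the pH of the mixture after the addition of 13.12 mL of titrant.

Initial n(HCOOH) = 0.2119 x 0.03375 = 0.007152 mol.
n(KOH) added = 0.3835 x 0.01312 = 0.005032 mol, converting that many moles of HCOOH to HCOO-.
Remaining n(HCOOH) = 0.002120 mol; n(HCOO-) = 0.005032 mol.
By Henderson-Hasselbalch, pH = pKa + log([A^-]/[HA]) = 3.74 + log(0.005032/0.002120) = 3.74 + (+0.38) = 4.12.

4.12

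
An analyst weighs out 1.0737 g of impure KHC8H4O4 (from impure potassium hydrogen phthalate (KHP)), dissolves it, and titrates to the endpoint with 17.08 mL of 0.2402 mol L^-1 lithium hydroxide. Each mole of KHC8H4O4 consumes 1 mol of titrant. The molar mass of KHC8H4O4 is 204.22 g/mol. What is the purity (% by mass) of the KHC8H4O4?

n(LiOH) = 0.2402 x 0.01708 = 0.004103 mol.
n(KHC8H4O4) = 0.004103 / 1 = 0.004103 mol.
mass of KHC8H4O4 = 0.004103 x 204.22 = 0.8378 g.
% purity = 0.8378 / 1.0737 x 100 = 78.0%.

78.0%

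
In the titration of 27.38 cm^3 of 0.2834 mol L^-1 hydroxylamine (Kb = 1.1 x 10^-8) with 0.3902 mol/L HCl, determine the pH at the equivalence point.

3.41

n(NH2OH) = 0.2834 x 0.02738 = 0.007759 mol; V(HCl) at equivalence = 0.007759/0.3902 = 0.01989 L.
At equivalence the base is fully converted to NH3OH+; total volume = 0.04727 L, so [NH3OH+] = 0.007759/0.04727 = 0.1642 M.
Ka(NH3OH+) = Kw/Kb = 1.0e-14 / 1.1 x 10^-8 = 9.09e-7.
[H^+] = sqrt(Ka x [NH3OH+]) = sqrt(9.09e-7 x 0.1642) = 0.000386 M.
pH = -log(0.000386) = 3.41.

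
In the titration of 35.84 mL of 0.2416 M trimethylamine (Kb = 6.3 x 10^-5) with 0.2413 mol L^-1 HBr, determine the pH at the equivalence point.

5.36

n((CH3)3N) = 0.2416 x 0.03584 = 0.008659 mol; V(HBr) at equivalence = 0.008659/0.2413 = 0.03588 L.
At equivalence the base is fully converted to (CH3)3NH+; total volume = 0.07172 L, so [(CH3)3NH+] = 0.008659/0.07172 = 0.1207 M.
Ka((CH3)3NH+) = Kw/Kb = 1.0e-14 / 6.3 x 10^-5 = 1.59e-10.
[H^+] = sqrt(Ka x [(CH3)3NH+]) = sqrt(1.59e-10 x 0.1207) = 4.38e-6 M.
pH = -log(4.38e-6) = 5.36.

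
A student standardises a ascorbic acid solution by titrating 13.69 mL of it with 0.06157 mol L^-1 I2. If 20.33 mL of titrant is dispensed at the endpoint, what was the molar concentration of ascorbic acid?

n(I2) = 0.06157 x 0.02033 = 0.001252 mol.
From the balanced equation, 1 mol I2 reacts with 1 mol ascorbic acid, so n(ascorbic acid) = 0.001252 x 1/1 = 0.001252 mol.
[ascorbic acid] = 0.001252 / 0.01369 L = 0.0914 M.

0.0914 M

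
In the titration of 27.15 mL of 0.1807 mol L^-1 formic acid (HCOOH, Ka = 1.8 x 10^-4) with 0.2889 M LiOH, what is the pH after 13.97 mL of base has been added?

4.41

Initial n(HCOOH) = 0.1807 x 0.02715 = 0.004906 mol.
n(LiOH) added = 0.2889 x 0.01397 = 0.004036 mol, converting that many moles of HCOOH to HCOO-.
Remaining n(HCOOH) = 0.0008701 mol; n(HCOO-) = 0.004036 mol.
By Henderson-Hasselbalch, pH = pKa + log([A^-]/[HA]) = 3.74 + log(0.004036/0.0008701) = 3.74 + (+0.67) = 4.41.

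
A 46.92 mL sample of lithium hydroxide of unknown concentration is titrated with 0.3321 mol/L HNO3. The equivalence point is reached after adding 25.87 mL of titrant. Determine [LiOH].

0.183 M

n(HNO3) delivered = 0.3321 x 0.02587 = 0.008591 mol.
For a 1:1 reaction, n(LiOH) = 0.008591 mol.
[LiOH] = 0.008591 mol / 0.04692 L = 0.183 M.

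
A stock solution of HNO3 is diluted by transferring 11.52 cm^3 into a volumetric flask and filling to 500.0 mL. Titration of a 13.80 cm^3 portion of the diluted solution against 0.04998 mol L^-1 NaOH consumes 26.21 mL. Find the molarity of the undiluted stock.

n(NaOH) = 0.04998 x 0.02621 = 0.001310 mol.
n(HNO3) in the aliquot = 0.001310 mol.
[diluted HNO3] = 0.001310 / 0.01380 = 0.09493 M.
Dilution factor = 500.0/11.52 = 43.40, so [stock] = 0.09493 x 43.40 = 4.12 M.

4.12 M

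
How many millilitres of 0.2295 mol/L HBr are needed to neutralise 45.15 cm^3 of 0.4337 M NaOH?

n(NaOH) = 0.4337 mol/L x 0.04515 L = 0.01958 mol.
At equivalence n(HBr) = n(NaOH) = 0.01958 mol.
V(HBr) = 0.01958 / 0.2295 = 0.08532 L = 85.3 mL.

85.3 mL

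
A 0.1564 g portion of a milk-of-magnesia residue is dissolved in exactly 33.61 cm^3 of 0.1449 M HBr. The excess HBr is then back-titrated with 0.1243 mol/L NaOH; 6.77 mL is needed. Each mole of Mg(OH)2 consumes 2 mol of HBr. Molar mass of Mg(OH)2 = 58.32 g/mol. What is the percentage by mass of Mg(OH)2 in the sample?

Total n(HBr) added = 0.1449 x 0.03361 = 0.004870 mol.
n(NaOH) used = 0.1243 x 0.006770 = 0.0008415 mol, which equals the excess n(HBr).
So n(HBr) consumed by the sample = 0.004870 - 0.0008415 = 0.004029 mol.
n(Mg(OH)2) = 0.004029 / 2 = 0.002014 mol.
mass Mg(OH)2 = 0.002014 x 58.32 = 0.1175 g, so %Mg(OH)2 = 0.1175/0.1564 x 100 = 75.1%.

75.1%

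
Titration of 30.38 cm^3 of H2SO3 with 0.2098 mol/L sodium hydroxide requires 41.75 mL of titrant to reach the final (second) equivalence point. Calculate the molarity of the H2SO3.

n(NaOH) = 0.2098 x 0.04175 = 0.008759 mol.
At the final (second) equivalence point, 2 mol OH^- react per mol H2SO3, so n(H2SO3) = 0.008759 / 2 = 0.004380 mol.
[H2SO3] = 0.004380 / 0.03038 L = 0.144 M.

0.144 M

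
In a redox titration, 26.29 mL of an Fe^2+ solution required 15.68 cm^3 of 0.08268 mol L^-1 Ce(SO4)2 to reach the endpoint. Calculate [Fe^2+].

0.0493 M

n(Ce(SO4)2) = 0.08268 x 0.01568 = 0.001296 mol.
From the balanced equation, 1 mol Ce(SO4)2 reacts with 1 mol Fe^2+, so n(Fe^2+) = 0.001296 x 1/1 = 0.001296 mol.
[Fe^2+] = 0.001296 / 0.02629 L = 0.0493 M.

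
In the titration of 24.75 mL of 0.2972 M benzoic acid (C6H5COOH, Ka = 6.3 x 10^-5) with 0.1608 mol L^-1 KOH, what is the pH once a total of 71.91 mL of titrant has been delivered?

n(acid) = 0.2972 x 0.02475 = 0.007356 mol; n(KOH) added = 0.1608 x 0.07191 = 0.01156 mol.
Base is in excess by 0.01156 - 0.007356 = 0.004207 mol in a total volume of 0.09666 L.
[OH^-] = 0.004207/0.09666 = 0.04353 M, so pOH = 1.36 and pH = 14.00 - 1.36 = 12.64.

12.64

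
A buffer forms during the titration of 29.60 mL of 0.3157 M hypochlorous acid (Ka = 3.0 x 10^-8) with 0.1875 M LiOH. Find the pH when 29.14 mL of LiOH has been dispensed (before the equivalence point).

Initial n(HClO) = 0.3157 x 0.02960 = 0.009345 mol.
n(LiOH) added = 0.1875 x 0.02914 = 0.005464 mol, converting that many moles of HClO to ClO-.
Remaining n(HClO) = 0.003881 mol; n(ClO-) = 0.005464 mol.
By Henderson-Hasselbalch, pH = pKa + log([A^-]/[HA]) = 7.52 + log(0.005464/0.003881) = 7.52 + (+0.15) = 7.67.

7.67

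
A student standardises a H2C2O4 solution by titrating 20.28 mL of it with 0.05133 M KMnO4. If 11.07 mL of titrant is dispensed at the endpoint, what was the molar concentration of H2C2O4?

0.0700 M

n(KMnO4) = 0.05133 x 0.01107 = 0.0005682 mol.
From the balanced equation, 2 mol KMnO4 reacts with 5 mol H2C2O4, so n(H2C2O4) = 0.0005682 x 5/2 = 0.001421 mol.
[H2C2O4] = 0.001421 / 0.02028 L = 0.0700 M.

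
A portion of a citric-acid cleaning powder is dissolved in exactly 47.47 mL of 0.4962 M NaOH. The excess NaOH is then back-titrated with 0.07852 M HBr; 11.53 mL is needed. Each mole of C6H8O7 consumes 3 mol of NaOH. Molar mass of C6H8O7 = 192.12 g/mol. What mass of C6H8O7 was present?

1.45 g

Total n(NaOH) added = 0.4962 x 0.04747 = 0.02355 mol.
n(HBr) used = 0.07852 x 0.01153 = 0.0009053 mol, which equals the excess n(NaOH).
So n(NaOH) consumed by the sample = 0.02355 - 0.0009053 = 0.02265 mol.
n(C6H8O7) = 0.02265 / 3 = 0.007550 mol.
mass = 0.007550 mol x 192.12 g/mol = 1.45 g.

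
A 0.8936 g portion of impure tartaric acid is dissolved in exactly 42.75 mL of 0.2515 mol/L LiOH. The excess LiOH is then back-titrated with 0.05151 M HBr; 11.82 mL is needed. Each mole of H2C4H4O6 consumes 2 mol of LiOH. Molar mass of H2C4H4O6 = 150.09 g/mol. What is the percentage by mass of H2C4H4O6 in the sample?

Total n(LiOH) added = 0.2515 x 0.04275 = 0.01075 mol.
n(HBr) used = 0.05151 x 0.01182 = 0.0006088 mol, which equals the excess n(LiOH).
So n(LiOH) consumed by the sample = 0.01075 - 0.0006088 = 0.01014 mol.
n(H2C4H4O6) = 0.01014 / 2 = 0.005071 mol.
mass H2C4H4O6 = 0.005071 x 150.09 = 0.7612 g, so %H2C4H4O6 = 0.7612/0.8936 x 100 = 85.2%.

85.2%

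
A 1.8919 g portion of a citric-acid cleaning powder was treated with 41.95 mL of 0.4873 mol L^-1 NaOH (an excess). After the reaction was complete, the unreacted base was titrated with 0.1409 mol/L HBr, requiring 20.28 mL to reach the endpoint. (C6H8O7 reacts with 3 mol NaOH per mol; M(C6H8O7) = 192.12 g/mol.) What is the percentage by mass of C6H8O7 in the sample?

Total n(NaOH) added = 0.4873 x 0.04195 = 0.02044 mol.
n(HBr) used = 0.1409 x 0.02028 = 0.002857 mol, which equals the excess n(NaOH).
So n(NaOH) consumed by the sample = 0.02044 - 0.002857 = 0.01758 mol.
n(C6H8O7) = 0.01758 / 3 = 0.005862 mol.
mass C6H8O7 = 0.005862 x 192.12 = 1.126 g, so %C6H8O7 = 1.126/1.8919 x 100 = 59.5%.

59.5%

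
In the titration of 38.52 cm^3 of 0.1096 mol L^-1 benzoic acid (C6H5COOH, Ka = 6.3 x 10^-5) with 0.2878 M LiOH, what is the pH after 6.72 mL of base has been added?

4.13

Initial n(C6H5COOH) = 0.1096 x 0.03852 = 0.004222 mol.
n(LiOH) added = 0.2878 x 0.006720 = 0.001934 mol, converting that many moles of C6H5COOH to C6H5COO-.
Remaining n(C6H5COOH) = 0.002288 mol; n(C6H5COO-) = 0.001934 mol.
By Henderson-Hasselbalch, pH = pKa + log([A^-]/[HA]) = 4.20 + log(0.001934/0.002288) = 4.20 + (-0.07) = 4.13.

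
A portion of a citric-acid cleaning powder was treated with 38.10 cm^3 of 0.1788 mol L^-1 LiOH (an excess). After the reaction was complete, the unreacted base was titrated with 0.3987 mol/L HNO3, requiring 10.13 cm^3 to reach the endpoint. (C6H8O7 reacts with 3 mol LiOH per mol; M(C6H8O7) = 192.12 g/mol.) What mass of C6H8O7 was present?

0.178 g

Total n(LiOH) added = 0.1788 x 0.03810 = 0.006812 mol.
n(HNO3) used = 0.3987 x 0.01013 = 0.004039 mol, which equals the excess n(LiOH).
So n(LiOH) consumed by the sample = 0.006812 - 0.004039 = 0.002773 mol.
n(C6H8O7) = 0.002773 / 3 = 0.0009245 mol.
mass = 0.0009245 mol x 192.12 g/mol = 0.178 g.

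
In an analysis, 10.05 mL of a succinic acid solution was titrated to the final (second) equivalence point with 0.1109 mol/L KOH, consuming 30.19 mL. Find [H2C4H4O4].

n(KOH) = 0.1109 x 0.03019 = 0.003348 mol.
At the final (second) equivalence point, 2 mol OH^- react per mol H2C4H4O4, so n(H2C4H4O4) = 0.003348 / 2 = 0.001674 mol.
[H2C4H4O4] = 0.001674 / 0.01005 L = 0.167 M.

0.167 M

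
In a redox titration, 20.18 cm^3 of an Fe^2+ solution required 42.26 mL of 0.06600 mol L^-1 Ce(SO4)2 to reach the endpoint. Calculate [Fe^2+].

n(Ce(SO4)2) = 0.06600 x 0.04226 = 0.002789 mol.
From the balanced equation, 1 mol Ce(SO4)2 reacts with 1 mol Fe^2+, so n(Fe^2+) = 0.002789 x 1/1 = 0.002789 mol.
[Fe^2+] = 0.002789 / 0.02018 L = 0.138 M.

0.138 M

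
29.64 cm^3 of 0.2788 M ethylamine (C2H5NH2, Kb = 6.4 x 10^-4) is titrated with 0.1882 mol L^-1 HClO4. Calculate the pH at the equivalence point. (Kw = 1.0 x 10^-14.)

n(C2H5NH2) = 0.2788 x 0.02964 = 0.008264 mol; V(HClO4) at equivalence = 0.008264/0.1882 = 0.04391 L.
At equivalence the base is fully converted to C2H5NH3+; total volume = 0.07355 L, so [C2H5NH3+] = 0.008264/0.07355 = 0.1124 M.
Ka(C2H5NH3+) = Kw/Kb = 1.0e-14 / 6.4 x 10^-4 = 1.56e-11.
[H^+] = sqrt(Ka x [C2H5NH3+]) = sqrt(1.56e-11 x 0.1124) = 1.32e-6 M.
pH = -log(1.32e-6) = 5.88.

5.88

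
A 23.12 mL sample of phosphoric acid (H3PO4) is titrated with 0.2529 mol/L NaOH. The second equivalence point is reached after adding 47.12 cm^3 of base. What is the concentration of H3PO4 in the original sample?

n(NaOH) = 0.2529 x 0.04712 = 0.01192 mol.
At the second equivalence point, 2 mol OH^- react per mol H3PO4, so n(H3PO4) = 0.01192 / 2 = 0.005958 mol.
[H3PO4] = 0.005958 / 0.02312 L = 0.258 M.

0.258 M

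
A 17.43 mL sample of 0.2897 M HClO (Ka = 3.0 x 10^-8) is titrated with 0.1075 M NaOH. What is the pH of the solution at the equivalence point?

10.21

n(HClO) = 0.2897 x 0.01743 = 0.005049 mol; V(NaOH) at equivalence = 0.005049/0.1075 = 0.04697 L.
At equivalence all the acid is converted to ClO-; total volume = 0.01743 + 0.04697 = 0.06440 L, so [ClO-] = 0.005049/0.06440 = 0.07841 M.
Kb = Kw/Ka = 1.0e-14 / 3.0 x 10^-8 = 3.33e-7.
[OH^-] = sqrt(Kb x [ClO-]) = sqrt(3.33e-7 x 0.07841) = 0.000162 M.
pOH = 3.79, so pH = 14.00 - 3.79 = 10.21.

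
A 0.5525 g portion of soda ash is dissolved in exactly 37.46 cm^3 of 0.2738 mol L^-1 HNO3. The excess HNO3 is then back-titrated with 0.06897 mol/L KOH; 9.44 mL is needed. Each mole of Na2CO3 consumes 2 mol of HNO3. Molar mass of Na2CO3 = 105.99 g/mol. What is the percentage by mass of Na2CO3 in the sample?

Total n(HNO3) added = 0.2738 x 0.03746 = 0.01026 mol.
n(KOH) used = 0.06897 x 0.009440 = 0.0006511 mol, which equals the excess n(HNO3).
So n(HNO3) consumed by the sample = 0.01026 - 0.0006511 = 0.009605 mol.
n(Na2CO3) = 0.009605 / 2 = 0.004803 mol.
mass Na2CO3 = 0.004803 x 105.99 = 0.5090 g, so %Na2CO3 = 0.5090/0.5525 x 100 = 92.1%.

92.1%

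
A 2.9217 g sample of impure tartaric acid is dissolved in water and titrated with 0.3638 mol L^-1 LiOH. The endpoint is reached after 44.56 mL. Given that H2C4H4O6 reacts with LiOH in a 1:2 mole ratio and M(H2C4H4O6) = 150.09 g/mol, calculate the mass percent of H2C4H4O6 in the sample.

n(LiOH) = 0.3638 x 0.04456 = 0.01621 mol.
n(H2C4H4O6) = 0.01621 / 2 = 0.008105 mol.
mass of H2C4H4O6 = 0.008105 x 150.09 = 1.217 g.
% purity = 1.217 / 2.9217 x 100 = 41.6%.

41.6%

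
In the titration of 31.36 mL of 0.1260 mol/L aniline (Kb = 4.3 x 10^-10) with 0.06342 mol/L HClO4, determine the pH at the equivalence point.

3.00

n(C6H5NH2) = 0.1260 x 0.03136 = 0.003951 mol; V(HClO4) at equivalence = 0.003951/0.06342 = 0.06230 L.
At equivalence the base is fully converted to C6H5NH3+; total volume = 0.09366 L, so [C6H5NH3+] = 0.003951/0.09366 = 0.04219 M.
Ka(C6H5NH3+) = Kw/Kb = 1.0e-14 / 4.3 x 10^-10 = 2.33e-5.
[H^+] = sqrt(Ka x [C6H5NH3+]) = sqrt(2.33e-5 x 0.04219) = 0.000990 M.
pH = -log(0.000990) = 3.00.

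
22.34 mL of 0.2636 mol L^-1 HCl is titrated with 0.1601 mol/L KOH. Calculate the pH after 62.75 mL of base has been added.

12.69

n(acid) = 0.2636 x 0.02234 = 0.005889 mol; n(KOH) added = 0.1601 x 0.06275 = 0.01005 mol.
Base is in excess by 0.01005 - 0.005889 = 0.004157 mol in a total volume of 0.08509 L.
[OH^-] = 0.004157/0.08509 = 0.04886 M, so pOH = 1.31 and pH = 14.00 - 1.31 = 12.69.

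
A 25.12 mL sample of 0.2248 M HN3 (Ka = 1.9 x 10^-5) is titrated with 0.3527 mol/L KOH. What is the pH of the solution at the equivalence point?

n(HN3) = 0.2248 x 0.02512 = 0.005647 mol; V(KOH) at equivalence = 0.005647/0.3527 = 0.01601 L.
At equivalence all the acid is converted to N3-; total volume = 0.02512 + 0.01601 = 0.04113 L, so [N3-] = 0.005647/0.04113 = 0.1373 M.
Kb = Kw/Ka = 1.0e-14 / 1.9 x 10^-5 = 5.26e-10.
[OH^-] = sqrt(Kb x [N3-]) = sqrt(5.26e-10 x 0.1373) = 8.50e-6 M.
pOH = 5.07, so pH = 14.00 - 5.07 = 8.93.

8.93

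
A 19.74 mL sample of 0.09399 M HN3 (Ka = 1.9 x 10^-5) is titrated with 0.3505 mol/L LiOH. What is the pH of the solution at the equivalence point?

n(HN3) = 0.09399 x 0.01974 = 0.001855 mol; V(LiOH) at equivalence = 0.001855/0.3505 = 0.005293 L.
At equivalence all the acid is converted to N3-; total volume = 0.01974 + 0.005293 = 0.02503 L, so [N3-] = 0.001855/0.02503 = 0.07412 M.
Kb = Kw/Ka = 1.0e-14 / 1.9 x 10^-5 = 5.26e-10.
[OH^-] = sqrt(Kb x [N3-]) = sqrt(5.26e-10 x 0.07412) = 6.25e-6 M.
pOH = 5.20, so pH = 14.00 - 5.20 = 8.80.

8.80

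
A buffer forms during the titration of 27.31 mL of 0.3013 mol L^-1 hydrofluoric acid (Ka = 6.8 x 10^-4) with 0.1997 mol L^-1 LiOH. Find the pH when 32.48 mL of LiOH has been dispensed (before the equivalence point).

3.74

Initial n(HF) = 0.3013 x 0.02731 = 0.008229 mol.
n(LiOH) added = 0.1997 x 0.03248 = 0.006486 mol, converting that many moles of HF to F-.
Remaining n(HF) = 0.001742 mol; n(F-) = 0.006486 mol.
By Henderson-Hasselbalch, pH = pKa + log([A^-]/[HA]) = 3.17 + log(0.006486/0.001742) = 3.17 + (+0.57) = 3.74.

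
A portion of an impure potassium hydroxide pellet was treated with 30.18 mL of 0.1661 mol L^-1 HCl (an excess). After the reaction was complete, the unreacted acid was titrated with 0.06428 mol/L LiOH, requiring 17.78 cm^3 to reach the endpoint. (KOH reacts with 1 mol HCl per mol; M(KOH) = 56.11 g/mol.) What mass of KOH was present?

Total n(HCl) added = 0.1661 x 0.03018 = 0.005013 mol.
n(LiOH) used = 0.06428 x 0.01778 = 0.001143 mol, which equals the excess n(HCl).
So n(HCl) consumed by the sample = 0.005013 - 0.001143 = 0.003870 mol.
n(KOH) = 0.003870 / 1 = 0.003870 mol.
mass = 0.003870 mol x 56.11 g/mol = 0.217 g.

0.217 g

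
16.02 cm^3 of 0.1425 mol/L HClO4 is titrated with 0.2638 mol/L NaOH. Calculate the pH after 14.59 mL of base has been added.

n(acid) = 0.1425 x 0.01602 = 0.002283 mol; n(NaOH) added = 0.2638 x 0.01459 = 0.003849 mol.
Base is in excess by 0.003849 - 0.002283 = 0.001566 mol in a total volume of 0.03061 L.
[OH^-] = 0.001566/0.03061 = 0.05116 M, so pOH = 1.29 and pH = 14.00 - 1.29 = 12.71.

12.71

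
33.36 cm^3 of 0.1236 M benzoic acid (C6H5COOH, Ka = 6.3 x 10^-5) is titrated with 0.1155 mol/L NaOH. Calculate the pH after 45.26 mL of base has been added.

n(acid) = 0.1236 x 0.03336 = 0.004123 mol; n(NaOH) added = 0.1155 x 0.04526 = 0.005228 mol.
Base is in excess by 0.005228 - 0.004123 = 0.001104 mol in a total volume of 0.07862 L.
[OH^-] = 0.001104/0.07862 = 0.01405 M, so pOH = 1.85 and pH = 14.00 - 1.85 = 12.15.

12.15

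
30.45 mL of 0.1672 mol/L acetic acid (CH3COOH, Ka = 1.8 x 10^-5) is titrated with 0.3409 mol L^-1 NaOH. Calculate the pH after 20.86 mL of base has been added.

n(acid) = 0.1672 x 0.03045 = 0.005091 mol; n(NaOH) added = 0.3409 x 0.02086 = 0.007111 mol.
Base is in excess by 0.007111 - 0.005091 = 0.002020 mol in a total volume of 0.05131 L.
[OH^-] = 0.002020/0.05131 = 0.03937 M, so pOH = 1.40 and pH = 14.00 - 1.40 = 12.60.

12.60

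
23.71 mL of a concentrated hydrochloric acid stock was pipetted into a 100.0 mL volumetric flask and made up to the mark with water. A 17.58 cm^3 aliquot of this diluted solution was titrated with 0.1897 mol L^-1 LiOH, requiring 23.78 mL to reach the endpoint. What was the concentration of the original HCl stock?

1.08 M

n(LiOH) = 0.1897 x 0.02378 = 0.004511 mol.
n(HCl) in the aliquot = 0.004511 mol.
[diluted HCl] = 0.004511 / 0.01758 = 0.2566 M.
Dilution factor = 100.0/23.71 = 4.218, so [stock] = 0.2566 x 4.218 = 1.08 M.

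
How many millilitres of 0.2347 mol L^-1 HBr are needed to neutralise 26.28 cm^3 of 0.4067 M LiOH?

45.5 mL

n(LiOH) = 0.4067 mol/L x 0.02628 L = 0.01069 mol.
At equivalence n(HBr) = n(LiOH) = 0.01069 mol.
V(HBr) = 0.01069 / 0.2347 = 0.04554 L = 45.5 mL.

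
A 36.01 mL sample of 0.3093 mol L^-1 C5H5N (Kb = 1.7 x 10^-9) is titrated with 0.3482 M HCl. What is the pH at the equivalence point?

3.01

n(C5H5N) = 0.3093 x 0.03601 = 0.01114 mol; V(HCl) at equivalence = 0.01114/0.3482 = 0.03199 L.
At equivalence the base is fully converted to C5H5NH+; total volume = 0.06800 L, so [C5H5NH+] = 0.01114/0.06800 = 0.1638 M.
Ka(C5H5NH+) = Kw/Kb = 1.0e-14 / 1.7 x 10^-9 = 5.88e-6.
[H^+] = sqrt(Ka x [C5H5NH+]) = sqrt(5.88e-6 x 0.1638) = 0.000982 M.
pH = -log(0.000982) = 3.01.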